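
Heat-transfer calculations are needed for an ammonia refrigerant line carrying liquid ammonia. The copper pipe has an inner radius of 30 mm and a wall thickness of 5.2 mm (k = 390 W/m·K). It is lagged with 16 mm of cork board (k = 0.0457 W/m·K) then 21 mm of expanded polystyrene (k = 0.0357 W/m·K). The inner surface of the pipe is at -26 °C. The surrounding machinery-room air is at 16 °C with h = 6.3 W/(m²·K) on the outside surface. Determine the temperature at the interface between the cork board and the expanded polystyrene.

Radial resistances (cylindrical: R_cond = ln(r_o/r_i)/(2πkL), R_conv = 1/(h·2πrL)):
R_copper pipe wall = ln(35.2/30)/(2π×390×1) = 6.523×10^-5 K/W
R_cork board = ln(51.2/35.2)/(2π×0.0457×1) = 1.305 K/W
R_expanded polystyrene = ln(72.2/51.2)/(2π×0.0357×1) = 1.532 K/W
R_outer film = 1/(h_o·2πr_oL) = 1/(6.3×2π×0.0722×1) = 0.3499 K/W
R_total = 3.187 K/W
Q = ΔT/R_total = 42/3.187
Q = 13.2 W/m
T_interface = T_inner + Q·ΣR(inner→interface) = -26 + 13.2×1.305

T ≈ -8.8 °C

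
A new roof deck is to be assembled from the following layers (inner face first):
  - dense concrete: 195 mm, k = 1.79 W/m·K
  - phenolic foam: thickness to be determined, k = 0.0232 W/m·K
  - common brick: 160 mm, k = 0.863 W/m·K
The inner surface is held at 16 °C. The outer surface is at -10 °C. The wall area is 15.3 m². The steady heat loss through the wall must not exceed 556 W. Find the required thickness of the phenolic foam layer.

L ≈ 9.77 mm

Thermal resistances in series:
R_dense concrete = L/(kA) = 0.195/(1.79×15.3) = 0.00712 K/W
R_common brick = L/(kA) = 0.16/(0.863×15.3) = 0.01212 K/W
Sum of the known resistances R_other = 0.01924 K/W
Required total resistance R_tot = ΔT/Q_allow = 26/556 = 0.04676 K/W
R_phenolic foam = R_tot − R_other = 0.02752 K/W
L = R·k·A = 0.02752×0.0232×15.3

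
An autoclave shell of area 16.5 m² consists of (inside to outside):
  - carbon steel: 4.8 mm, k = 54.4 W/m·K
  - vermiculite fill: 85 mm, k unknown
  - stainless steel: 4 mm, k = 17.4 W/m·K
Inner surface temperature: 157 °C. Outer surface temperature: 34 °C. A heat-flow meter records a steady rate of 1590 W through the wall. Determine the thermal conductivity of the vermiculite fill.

k ≈ 0.0666 W/(m·K)

Model the wall as resistances in series:
R_carbon steel = L/(kA) = 0.0048/(54.4×16.5) = 5.348×10^-6 K/W
R_stainless steel = L/(kA) = 0.004/(17.4×16.5) = 1.393×10^-5 K/W
Sum of known resistances R_other = 1.928×10^-5 K/W
Total R = ΔT/Q = 123/1590 = 0.07736 K/W
R_vermiculite fill = R_total − R_other = 0.07734 K/W
k = L/(R·A) = 0.085/(0.07734×16.5)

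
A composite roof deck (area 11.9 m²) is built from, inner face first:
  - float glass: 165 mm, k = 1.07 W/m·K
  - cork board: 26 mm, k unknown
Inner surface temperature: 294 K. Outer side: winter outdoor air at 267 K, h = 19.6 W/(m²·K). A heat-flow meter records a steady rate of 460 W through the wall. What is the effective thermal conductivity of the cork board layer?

k ≈ 0.0527 W/(m·K)

Series thermal resistances:
R_float glass = L/(kA) = 0.165/(1.07×11.9) = 0.01296 K/W
R_outer film = 1/(h_o·A) = 1/(19.6×11.9) = 0.004287 K/W
Sum of known resistances R_other = 0.01725 K/W
Total R = ΔT/Q = 27/460 = 0.0587 K/W
R_cork board = R_total − R_other = 0.04145 K/W
k = L/(R·A) = 0.026/(0.04145×11.9)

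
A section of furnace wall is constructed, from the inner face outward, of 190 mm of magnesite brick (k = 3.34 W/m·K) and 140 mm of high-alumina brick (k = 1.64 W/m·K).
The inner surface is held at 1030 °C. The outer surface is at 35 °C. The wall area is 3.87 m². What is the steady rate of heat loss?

Q ≈ 27100 W

Treating each layer as a thermal resistance in series:
R_magnesite brick = L/(kA) = 0.19/(3.34×3.87) = 0.0147 K/W
R_high-alumina brick = L/(kA) = 0.14/(1.64×3.87) = 0.02206 K/W
R_total = 0.03676 K/W
Q = ΔT / R_total = 995 / 0.03676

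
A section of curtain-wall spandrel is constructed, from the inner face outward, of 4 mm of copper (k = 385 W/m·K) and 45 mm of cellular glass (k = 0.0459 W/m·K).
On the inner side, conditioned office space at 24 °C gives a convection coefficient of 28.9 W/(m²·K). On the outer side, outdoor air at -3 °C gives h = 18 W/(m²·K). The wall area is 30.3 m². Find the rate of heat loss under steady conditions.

Model the wall as resistances in series:
R_inner film = 1/(h_i·A) = 1/(28.9×30.3) = 0.001142 K/W
R_copper = L/(kA) = 0.004/(385×30.3) = 3.429×10^-7 K/W
R_cellular glass = L/(kA) = 0.045/(0.0459×30.3) = 0.03236 K/W
R_outer film = 1/(h_o·A) = 1/(18×30.3) = 0.001834 K/W
R_total = 0.03533 K/W
Q = ΔT / R_total = 27 / 0.03533

Q ≈ 764 W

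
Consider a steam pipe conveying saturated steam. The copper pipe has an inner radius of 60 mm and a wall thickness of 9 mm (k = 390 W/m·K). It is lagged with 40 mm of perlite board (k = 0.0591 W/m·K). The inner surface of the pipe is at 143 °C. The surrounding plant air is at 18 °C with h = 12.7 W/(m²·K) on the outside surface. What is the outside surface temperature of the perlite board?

T ≈ 28.7 °C

Radial resistances (cylindrical: R_cond = ln(r_o/r_i)/(2πkL), R_conv = 1/(h·2πrL)):
R_copper pipe wall = ln(69/60)/(2π×390×1) = 5.704×10^-5 K/W
R_perlite board = ln(109/69)/(2π×0.0591×1) = 1.231 K/W
R_outer film = 1/(h_o·2πr_oL) = 1/(12.7×2π×0.109×1) = 0.115 K/W
R_total = 1.346 K/W
Q = ΔT/R_total = 125/1.346
Q = 92.8 W/m
T_interface = T_inner − Q·ΣR(inner→interface) = 143 − 92.8×1.231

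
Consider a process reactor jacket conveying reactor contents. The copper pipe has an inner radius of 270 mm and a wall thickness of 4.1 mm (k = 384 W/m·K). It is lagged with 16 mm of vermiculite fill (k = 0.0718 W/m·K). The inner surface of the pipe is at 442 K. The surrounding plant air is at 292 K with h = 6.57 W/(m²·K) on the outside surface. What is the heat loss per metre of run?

For a radial system each layer contributes R = ln(r_out/r_in)/(2πkL); films add R = 1/(hA).
R_copper pipe wall = ln(274.1/270)/(2π×384×1) = 6.246×10^-6 K/W
R_vermiculite fill = ln(290.1/274.1)/(2π×0.0718×1) = 0.1258 K/W
R_outer film = 1/(h_o·2πr_oL) = 1/(6.57×2π×0.2901×1) = 0.0835 K/W
R_total = 0.2093 K/W
Q = ΔT/R_total = 150/0.2093

q′ ≈ 717 W/m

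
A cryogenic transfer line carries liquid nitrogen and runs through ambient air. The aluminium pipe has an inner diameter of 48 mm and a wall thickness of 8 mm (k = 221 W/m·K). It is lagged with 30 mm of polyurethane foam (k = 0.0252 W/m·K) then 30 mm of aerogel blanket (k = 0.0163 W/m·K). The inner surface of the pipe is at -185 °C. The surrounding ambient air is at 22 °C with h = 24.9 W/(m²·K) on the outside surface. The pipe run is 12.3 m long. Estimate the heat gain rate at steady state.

Radial resistances (cylindrical: R_cond = ln(r_o/r_i)/(2πkL), R_conv = 1/(h·2πrL)):
R_aluminium pipe wall = ln(32/24)/(2π×221×12.3) = 1.684×10^-5 K/W
R_polyurethane foam = ln(62/32)/(2π×0.0252×12.3) = 0.3396 K/W
R_aerogel blanket = ln(92/62)/(2π×0.0163×12.3) = 0.3133 K/W
R_outer film = 1/(h_o·2πr_oL) = 1/(24.9×2π×0.092×12.3) = 0.005648 K/W
R_total = 0.6586 K/W
Q = ΔT/R_total = 207/0.6586

Q ≈ 314 W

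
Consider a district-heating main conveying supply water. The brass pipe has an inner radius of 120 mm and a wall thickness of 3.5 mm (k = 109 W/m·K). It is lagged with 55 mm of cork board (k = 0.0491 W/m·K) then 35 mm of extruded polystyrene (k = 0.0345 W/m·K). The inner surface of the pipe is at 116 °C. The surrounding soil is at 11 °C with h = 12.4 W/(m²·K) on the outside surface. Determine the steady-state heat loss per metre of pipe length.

q′ ≈ 50.5 W/m

Per-layer cylindrical resistances, series-summed:
R_brass pipe wall = ln(123.5/120)/(2π×109×1) = 4.198×10^-5 K/W
R_cork board = ln(178.5/123.5)/(2π×0.0491×1) = 1.194 K/W
R_extruded polystyrene = ln(213.5/178.5)/(2π×0.0345×1) = 0.826 K/W
R_outer film = 1/(h_o·2πr_oL) = 1/(12.4×2π×0.2135×1) = 0.06012 K/W
R_total = 2.08 K/W
Q = ΔT/R_total = 105/2.08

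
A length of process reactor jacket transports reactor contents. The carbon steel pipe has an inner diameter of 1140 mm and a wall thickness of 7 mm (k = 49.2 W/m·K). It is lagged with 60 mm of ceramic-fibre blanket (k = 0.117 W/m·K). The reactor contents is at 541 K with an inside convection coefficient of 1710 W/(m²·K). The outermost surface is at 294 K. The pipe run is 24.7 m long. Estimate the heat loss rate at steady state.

Cylindrical conduction, so R = ln(r₂/r₁)/(2πkL) per layer, in series:
R_inner film = 1/(h_i·2πr₁L) = 1/(1710×2π×0.57×24.7) = 6.611×10^-6 K/W
R_carbon steel pipe wall = ln(577/570)/(2π×49.2×24.7) = 1.599×10^-6 K/W
R_ceramic-fibre blanket = ln(637/577)/(2π×0.117×24.7) = 0.005448 K/W
R_total = 0.005456 K/W
Q = ΔT/R_total = 247/0.005456

Q ≈ 45300 W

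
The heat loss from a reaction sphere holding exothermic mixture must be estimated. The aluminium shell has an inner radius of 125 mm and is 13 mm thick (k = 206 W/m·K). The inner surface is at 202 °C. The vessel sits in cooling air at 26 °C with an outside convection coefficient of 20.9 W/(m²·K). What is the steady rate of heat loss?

Each spherical layer contributes R = (1/r_i − 1/r_o)/(4πk):
R_aluminium shell = (1/0.125 − 1/0.138)/(4π×206) = 2.911×10^-4 K/W
R_outer film = 1/(h·4πr_o²) = 1/(20.9×4π×0.138²) = 0.1999 K/W
R_total = 0.2002 K/W
Q = ΔT/R_total = 176/0.2002

Q ≈ 879 W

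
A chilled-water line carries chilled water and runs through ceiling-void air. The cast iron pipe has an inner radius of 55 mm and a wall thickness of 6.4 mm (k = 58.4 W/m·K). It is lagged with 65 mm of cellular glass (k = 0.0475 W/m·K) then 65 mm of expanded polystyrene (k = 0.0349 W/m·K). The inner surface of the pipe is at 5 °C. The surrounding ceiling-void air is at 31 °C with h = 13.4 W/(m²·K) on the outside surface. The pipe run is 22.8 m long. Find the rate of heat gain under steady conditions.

Q ≈ 136 W

Per-layer cylindrical resistances, series-summed:
R_cast iron pipe wall = ln(61.4/55)/(2π×58.4×22.8) = 1.316×10^-5 K/W
R_cellular glass = ln(126.4/61.4)/(2π×0.0475×22.8) = 0.1061 K/W
R_expanded polystyrene = ln(191.4/126.4)/(2π×0.0349×22.8) = 0.08299 K/W
R_outer film = 1/(h_o·2πr_oL) = 1/(13.4×2π×0.1914×22.8) = 0.002722 K/W
R_total = 0.1918 K/W
Q = ΔT/R_total = 26/0.1918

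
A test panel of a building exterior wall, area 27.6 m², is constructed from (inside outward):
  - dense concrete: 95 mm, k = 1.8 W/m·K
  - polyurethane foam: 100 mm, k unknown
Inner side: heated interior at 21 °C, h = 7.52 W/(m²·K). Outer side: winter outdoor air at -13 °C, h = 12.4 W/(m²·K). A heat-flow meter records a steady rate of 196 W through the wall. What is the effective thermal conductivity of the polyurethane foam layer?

k ≈ 0.0221 W/(m·K)

Treating each layer as a thermal resistance in series:
R_inner film = 1/(h_i·A) = 1/(7.52×27.6) = 0.004818 K/W
R_dense concrete = L/(kA) = 0.095/(1.8×27.6) = 0.001912 K/W
R_outer film = 1/(h_o·A) = 1/(12.4×27.6) = 0.002922 K/W
Sum of known resistances R_other = 0.009652 K/W
Total R = ΔT/Q = 34/196 = 0.1735 K/W
R_polyurethane foam = R_total − R_other = 0.1638 K/W
k = L/(R·A) = 0.1/(0.1638×27.6)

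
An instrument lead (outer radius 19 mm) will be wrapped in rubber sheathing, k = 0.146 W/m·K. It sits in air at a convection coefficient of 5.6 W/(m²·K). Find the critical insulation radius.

r_cr ≈ 26.1 mm

For a cylinder r_cr = k/h = 0.146/5.6
r_cr = 26.1 mm; since the bare radius (19 mm) is below r_cr, adding a thin layer of insulation will *increase* heat loss.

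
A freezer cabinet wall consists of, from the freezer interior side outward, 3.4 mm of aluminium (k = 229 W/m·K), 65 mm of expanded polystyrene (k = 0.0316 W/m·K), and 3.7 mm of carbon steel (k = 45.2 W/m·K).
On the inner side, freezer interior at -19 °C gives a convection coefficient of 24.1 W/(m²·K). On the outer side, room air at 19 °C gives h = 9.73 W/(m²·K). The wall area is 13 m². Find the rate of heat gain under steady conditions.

Treating each layer as a thermal resistance in series:
R_inner film = 1/(h_i·A) = 1/(24.1×13) = 0.003192 K/W
R_aluminium = L/(kA) = 0.0034/(229×13) = 1.142×10^-6 K/W
R_expanded polystyrene = L/(kA) = 0.065/(0.0316×13) = 0.1582 K/W
R_carbon steel = L/(kA) = 0.0037/(45.2×13) = 6.297×10^-6 K/W
R_outer film = 1/(h_o·A) = 1/(9.73×13) = 0.007906 K/W
R_total = 0.1693 K/W
Q = ΔT / R_total = 38 / 0.1693

Q ≈ 224 W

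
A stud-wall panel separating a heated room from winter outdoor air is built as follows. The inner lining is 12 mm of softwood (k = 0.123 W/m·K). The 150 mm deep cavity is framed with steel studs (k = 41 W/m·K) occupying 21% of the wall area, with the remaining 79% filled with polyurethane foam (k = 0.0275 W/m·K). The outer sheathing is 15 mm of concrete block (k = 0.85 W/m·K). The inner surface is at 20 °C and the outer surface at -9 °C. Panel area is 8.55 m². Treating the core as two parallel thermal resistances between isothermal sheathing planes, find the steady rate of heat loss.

Q ≈ 1870 W

Sheathing layers in series; stud and cavity paths in parallel between them.
R_inner = 0.012/(0.123×8.55) = 0.01141 K/W
R_stud  = 0.15/(41×0.21×8.55) = 0.002038 K/W
R_cav   = 0.15/(0.0275×0.79×8.55) = 0.8075 K/W
1/R_core = 1/R_stud + 1/R_cav → R_core = 0.002032 K/W
R_outer = 0.015/(0.85×8.55) = 0.002064 K/W
R_total = 0.01551 K/W
Q = ΔT/R_total = 29/0.01551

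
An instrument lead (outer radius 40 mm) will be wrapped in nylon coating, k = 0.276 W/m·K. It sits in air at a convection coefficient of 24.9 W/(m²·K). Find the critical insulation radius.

r_cr ≈ 11.1 mm

For a cylinder r_cr = k/h = 0.276/24.9
r_cr = 11.1 mm; since the bare radius (40 mm) is above r_cr, any added insulation will reduce heat loss.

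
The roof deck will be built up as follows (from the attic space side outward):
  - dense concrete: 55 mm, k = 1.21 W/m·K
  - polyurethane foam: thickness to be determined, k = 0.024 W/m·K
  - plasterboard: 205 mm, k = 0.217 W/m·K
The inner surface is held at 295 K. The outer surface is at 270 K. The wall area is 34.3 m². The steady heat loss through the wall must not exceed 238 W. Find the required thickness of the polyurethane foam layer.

L ≈ 62.7 mm

Using the resistance-network approach (series):
R_dense concrete = L/(kA) = 0.055/(1.21×34.3) = 0.001325 K/W
R_plasterboard = L/(kA) = 0.205/(0.217×34.3) = 0.02754 K/W
Sum of the known resistances R_other = 0.02887 K/W
Required total resistance R_tot = ΔT/Q_allow = 25/238 = 0.105 K/W
R_polyurethane foam = R_tot − R_other = 0.07617 K/W
L = R·k·A = 0.07617×0.024×34.3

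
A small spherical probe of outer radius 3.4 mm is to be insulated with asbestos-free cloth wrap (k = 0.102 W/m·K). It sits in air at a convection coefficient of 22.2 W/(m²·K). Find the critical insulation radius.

r_cr ≈ 9.19 mm

For a sphere r_cr = 2k/h = 2×0.102/22.2
r_cr = 9.19 mm; since the bare radius (3.4 mm) is below r_cr, adding a thin layer of insulation will *increase* heat loss.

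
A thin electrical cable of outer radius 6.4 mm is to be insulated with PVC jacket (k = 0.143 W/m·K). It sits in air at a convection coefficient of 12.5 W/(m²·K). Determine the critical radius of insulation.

r_cr ≈ 11.4 mm

For a cylinder r_cr = k/h = 0.143/12.5
r_cr = 11.4 mm; since the bare radius (6.4 mm) is below r_cr, adding a thin layer of insulation will *increase* heat loss.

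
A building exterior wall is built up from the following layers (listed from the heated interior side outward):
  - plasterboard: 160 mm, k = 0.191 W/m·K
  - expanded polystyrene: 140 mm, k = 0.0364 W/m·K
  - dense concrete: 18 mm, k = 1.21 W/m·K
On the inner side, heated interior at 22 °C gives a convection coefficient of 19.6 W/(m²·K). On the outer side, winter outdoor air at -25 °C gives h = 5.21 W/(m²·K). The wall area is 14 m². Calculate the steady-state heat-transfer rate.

Thermal resistances in series:
R_inner film = 1/(h_i·A) = 1/(19.6×14) = 0.003644 K/W
R_plasterboard = L/(kA) = 0.16/(0.191×14) = 0.05984 K/W
R_expanded polystyrene = L/(kA) = 0.14/(0.0364×14) = 0.2747 K/W
R_dense concrete = L/(kA) = 0.018/(1.21×14) = 0.001063 K/W
R_outer film = 1/(h_o·A) = 1/(5.21×14) = 0.01371 K/W
R_total = 0.353 K/W
Q = ΔT / R_total = 47 / 0.353

Q ≈ 133 W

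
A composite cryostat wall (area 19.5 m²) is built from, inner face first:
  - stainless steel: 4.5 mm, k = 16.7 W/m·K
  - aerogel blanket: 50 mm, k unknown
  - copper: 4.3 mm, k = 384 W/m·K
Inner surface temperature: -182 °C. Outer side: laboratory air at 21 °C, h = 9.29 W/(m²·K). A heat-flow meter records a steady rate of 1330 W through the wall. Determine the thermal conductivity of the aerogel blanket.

k ≈ 0.0174 W/(m·K)

Model the wall as resistances in series:
R_stainless steel = L/(kA) = 0.0045/(16.7×19.5) = 1.382×10^-5 K/W
R_copper = L/(kA) = 0.0043/(384×19.5) = 5.743×10^-7 K/W
R_outer film = 1/(h_o·A) = 1/(9.29×19.5) = 0.00552 K/W
Sum of known resistances R_other = 0.005535 K/W
Total R = ΔT/Q = 203/1330 = 0.1526 K/W
R_aerogel blanket = R_total − R_other = 0.1471 K/W
k = L/(R·A) = 0.05/(0.1471×19.5)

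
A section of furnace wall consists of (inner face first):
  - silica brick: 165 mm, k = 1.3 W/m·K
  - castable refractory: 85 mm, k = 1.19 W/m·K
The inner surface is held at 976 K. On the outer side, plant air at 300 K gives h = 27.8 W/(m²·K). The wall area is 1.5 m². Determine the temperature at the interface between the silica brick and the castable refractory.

Series thermal resistances:
R_silica brick = L/(kA) = 0.165/(1.3×1.5) = 0.08462 K/W
R_castable refractory = L/(kA) = 0.085/(1.19×1.5) = 0.04762 K/W
R_outer film = 1/(h_o·A) = 1/(27.8×1.5) = 0.02398 K/W
R_total = 0.1562 K/W;  Q = ΔT/R_total = 676/0.1562 = 4327 W
T_interface = T_inner − Q·ΣR(inner→interface) = 976 − 4330×0.08462

T ≈ 610 K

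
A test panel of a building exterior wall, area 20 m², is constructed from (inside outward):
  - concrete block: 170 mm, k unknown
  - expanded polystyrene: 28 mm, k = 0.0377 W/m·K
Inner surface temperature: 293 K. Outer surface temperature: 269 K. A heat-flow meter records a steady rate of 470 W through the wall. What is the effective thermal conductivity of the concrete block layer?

k ≈ 0.61 W/(m·K)

Series thermal resistances:
R_expanded polystyrene = L/(kA) = 0.028/(0.0377×20) = 0.03714 K/W
Sum of known resistances R_other = 0.03714 K/W
Total R = ΔT/Q = 24/470 = 0.05106 K/W
R_concrete block = R_total − R_other = 0.01393 K/W
k = L/(R·A) = 0.17/(0.01393×20)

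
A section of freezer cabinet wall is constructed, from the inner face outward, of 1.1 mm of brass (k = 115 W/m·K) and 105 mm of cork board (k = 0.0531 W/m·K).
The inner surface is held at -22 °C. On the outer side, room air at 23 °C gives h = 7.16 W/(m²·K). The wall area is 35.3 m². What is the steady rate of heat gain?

Q ≈ 750 W

Model the wall as resistances in series:
R_brass = L/(kA) = 0.0011/(115×35.3) = 2.71×10^-7 K/W
R_cork board = L/(kA) = 0.105/(0.0531×35.3) = 0.05602 K/W
R_outer film = 1/(h_o·A) = 1/(7.16×35.3) = 0.003957 K/W
R_total = 0.05997 K/W
Q = ΔT / R_total = 45 / 0.05997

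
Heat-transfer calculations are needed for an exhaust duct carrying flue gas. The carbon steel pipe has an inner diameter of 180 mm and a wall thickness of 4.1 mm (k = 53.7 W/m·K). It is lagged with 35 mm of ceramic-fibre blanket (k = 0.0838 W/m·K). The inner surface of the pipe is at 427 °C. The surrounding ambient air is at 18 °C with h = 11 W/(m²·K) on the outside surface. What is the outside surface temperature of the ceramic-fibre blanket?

Treating each annulus and film as a series resistance:
R_carbon steel pipe wall = ln(94.1/90)/(2π×53.7×1) = 1.32×10^-4 K/W
R_ceramic-fibre blanket = ln(129.1/94.1)/(2π×0.0838×1) = 0.6006 K/W
R_outer film = 1/(h_o·2πr_oL) = 1/(11×2π×0.1291×1) = 0.1121 K/W
R_total = 0.7128 K/W
Q = ΔT/R_total = 409/0.7128
Q = 574 W/m
T_interface = T_inner − Q·ΣR(inner→interface) = 427 − 574×0.6007

T ≈ 82.3 °C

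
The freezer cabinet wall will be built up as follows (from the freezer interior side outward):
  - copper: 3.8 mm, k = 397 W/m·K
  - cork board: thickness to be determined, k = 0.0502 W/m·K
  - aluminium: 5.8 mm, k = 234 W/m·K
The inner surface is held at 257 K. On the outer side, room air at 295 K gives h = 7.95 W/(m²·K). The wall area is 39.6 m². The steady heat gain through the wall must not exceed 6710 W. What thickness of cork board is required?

Treating each layer as a thermal resistance in series:
R_copper = L/(kA) = 0.0038/(397×39.6) = 2.417×10^-7 K/W
R_aluminium = L/(kA) = 0.0058/(234×39.6) = 6.259×10^-7 K/W
R_outer film = 1/(h_o·A) = 1/(7.95×39.6) = 0.003176 K/W
Sum of the known resistances R_other = 0.003177 K/W
Required total resistance R_tot = ΔT/Q_allow = 38/6710 = 0.005663 K/W
R_cork board = R_tot − R_other = 0.002486 K/W
L = R·k·A = 0.002486×0.0502×39.6

L ≈ 4.94 mm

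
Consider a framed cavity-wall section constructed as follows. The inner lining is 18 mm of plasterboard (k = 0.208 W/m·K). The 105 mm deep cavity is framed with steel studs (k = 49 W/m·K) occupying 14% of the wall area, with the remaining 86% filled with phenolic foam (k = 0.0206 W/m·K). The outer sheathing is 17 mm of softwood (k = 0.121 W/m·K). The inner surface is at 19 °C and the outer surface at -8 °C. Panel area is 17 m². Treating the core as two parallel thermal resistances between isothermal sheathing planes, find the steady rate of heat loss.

Q ≈ 1890 W

Sheathing layers in series; stud and cavity paths in parallel between them.
R_inner = 0.018/(0.208×17) = 0.00509 K/W
R_stud  = 0.105/(49×0.14×17) = 9.004×10^-4 K/W
R_cav   = 0.105/(0.0206×0.86×17) = 0.3486 K/W
1/R_core = 1/R_stud + 1/R_cav → R_core = 8.98×10^-4 K/W
R_outer = 0.017/(0.121×17) = 0.008264 K/W
R_total = 0.01425 K/W
Q = ΔT/R_total = 27/0.01425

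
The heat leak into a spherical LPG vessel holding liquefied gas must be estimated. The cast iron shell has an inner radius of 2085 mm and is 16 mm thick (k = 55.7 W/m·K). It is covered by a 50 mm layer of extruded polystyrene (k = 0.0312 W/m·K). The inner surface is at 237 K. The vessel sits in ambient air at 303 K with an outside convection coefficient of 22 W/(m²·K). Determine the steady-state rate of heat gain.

Radial (spherical) resistances in series:
R_cast iron shell = (1/2.085 − 1/2.101)/(4π×55.7) = 5.218×10^-6 K/W
R_extruded polystyrene = (1/2.101 − 1/2.151)/(4π×0.0312) = 0.02822 K/W
R_outer film = 1/(h·4πr_o²) = 1/(22×4π×2.151²) = 7.818×10^-4 K/W
R_total = 0.02901 K/W
Q = ΔT/R_total = 66/0.02901

Q ≈ 2280 W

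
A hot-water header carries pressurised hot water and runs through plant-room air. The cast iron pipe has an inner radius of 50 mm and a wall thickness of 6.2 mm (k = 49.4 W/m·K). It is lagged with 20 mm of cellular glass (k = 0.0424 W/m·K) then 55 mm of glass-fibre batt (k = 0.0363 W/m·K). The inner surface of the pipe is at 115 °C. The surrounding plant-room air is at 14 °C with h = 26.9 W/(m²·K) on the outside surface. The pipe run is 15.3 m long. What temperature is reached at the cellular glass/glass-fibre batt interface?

Cylindrical conduction, so R = ln(r₂/r₁)/(2πkL) per layer, in series:
R_cast iron pipe wall = ln(56.2/50)/(2π×49.4×15.3) = 2.461×10^-5 K/W
R_cellular glass = ln(76.2/56.2)/(2π×0.0424×15.3) = 0.07469 K/W
R_glass-fibre batt = ln(131.2/76.2)/(2π×0.0363×15.3) = 0.1557 K/W
R_outer film = 1/(h_o·2πr_oL) = 1/(26.9×2π×0.1312×15.3) = 0.002947 K/W
R_total = 0.2334 K/W
Q = ΔT/R_total = 101/0.2334
Q = 433 W
T_interface = T_inner − Q·ΣR(inner→interface) = 115 − 433×0.07472

T ≈ 82.7 °C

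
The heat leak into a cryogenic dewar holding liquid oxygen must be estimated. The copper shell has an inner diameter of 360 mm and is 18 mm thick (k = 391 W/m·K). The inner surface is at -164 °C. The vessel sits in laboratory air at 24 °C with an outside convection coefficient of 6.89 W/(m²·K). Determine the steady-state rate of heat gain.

Q ≈ 638 W

For a spherical shell R = (1/r₁ − 1/r₂)/(4πk); film R = 1/(h·4πr²). In series:
R_copper shell = (1/0.18 − 1/0.198)/(4π×391) = 1.028×10^-4 K/W
R_outer film = 1/(h·4πr_o²) = 1/(6.89×4π×0.198²) = 0.2946 K/W
R_total = 0.2947 K/W
Q = ΔT/R_total = 188/0.2947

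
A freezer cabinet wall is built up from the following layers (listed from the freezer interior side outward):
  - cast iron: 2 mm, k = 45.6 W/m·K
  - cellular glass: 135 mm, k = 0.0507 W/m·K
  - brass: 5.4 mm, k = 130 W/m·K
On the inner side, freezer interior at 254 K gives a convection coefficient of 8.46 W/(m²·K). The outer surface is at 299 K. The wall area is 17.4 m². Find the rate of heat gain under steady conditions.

Treating each layer as a thermal resistance in series:
R_inner film = 1/(h_i·A) = 1/(8.46×17.4) = 0.006793 K/W
R_cast iron = L/(kA) = 0.002/(45.6×17.4) = 2.521×10^-6 K/W
R_cellular glass = L/(kA) = 0.135/(0.0507×17.4) = 0.153 K/W
R_brass = L/(kA) = 0.0054/(130×17.4) = 2.387×10^-6 K/W
R_total = 0.1598 K/W
Q = ΔT / R_total = 45 / 0.1598

Q ≈ 282 W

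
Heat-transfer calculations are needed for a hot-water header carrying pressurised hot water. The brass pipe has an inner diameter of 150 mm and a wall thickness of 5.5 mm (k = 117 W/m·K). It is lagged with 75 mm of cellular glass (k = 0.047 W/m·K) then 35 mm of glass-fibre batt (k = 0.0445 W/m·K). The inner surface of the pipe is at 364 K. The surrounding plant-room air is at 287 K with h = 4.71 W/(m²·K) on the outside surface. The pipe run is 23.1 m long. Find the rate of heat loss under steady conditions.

For a radial system each layer contributes R = ln(r_out/r_in)/(2πkL); films add R = 1/(hA).
R_brass pipe wall = ln(80.5/75)/(2π×117×23.1) = 4.167×10^-6 K/W
R_cellular glass = ln(155.5/80.5)/(2π×0.047×23.1) = 0.09651 K/W
R_glass-fibre batt = ln(190.5/155.5)/(2π×0.0445×23.1) = 0.03143 K/W
R_outer film = 1/(h_o·2πr_oL) = 1/(4.71×2π×0.1905×23.1) = 0.007679 K/W
R_total = 0.1356 K/W
Q = ΔT/R_total = 77/0.1356

Q ≈ 568 W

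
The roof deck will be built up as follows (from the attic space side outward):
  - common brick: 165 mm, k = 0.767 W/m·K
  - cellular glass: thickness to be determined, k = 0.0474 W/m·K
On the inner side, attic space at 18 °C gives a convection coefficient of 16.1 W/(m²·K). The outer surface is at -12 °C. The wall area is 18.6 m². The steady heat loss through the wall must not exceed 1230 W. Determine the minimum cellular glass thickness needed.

Using the resistance-network approach (series):
R_inner film = 1/(h_i·A) = 1/(16.1×18.6) = 0.003339 K/W
R_common brick = L/(kA) = 0.165/(0.767×18.6) = 0.01157 K/W
Sum of the known resistances R_other = 0.01491 K/W
Required total resistance R_tot = ΔT/Q_allow = 30/1230 = 0.02439 K/W
R_cellular glass = R_tot − R_other = 0.009485 K/W
L = R·k·A = 0.009485×0.0474×18.6

L ≈ 8.36 mm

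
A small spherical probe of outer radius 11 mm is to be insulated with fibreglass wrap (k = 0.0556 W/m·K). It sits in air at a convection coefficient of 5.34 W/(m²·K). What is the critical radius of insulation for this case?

r_cr ≈ 20.8 mm

For a sphere r_cr = 2k/h = 2×0.0556/5.34
r_cr = 20.8 mm; since the bare radius (11 mm) is below r_cr, adding a thin layer of insulation will *increase* heat loss.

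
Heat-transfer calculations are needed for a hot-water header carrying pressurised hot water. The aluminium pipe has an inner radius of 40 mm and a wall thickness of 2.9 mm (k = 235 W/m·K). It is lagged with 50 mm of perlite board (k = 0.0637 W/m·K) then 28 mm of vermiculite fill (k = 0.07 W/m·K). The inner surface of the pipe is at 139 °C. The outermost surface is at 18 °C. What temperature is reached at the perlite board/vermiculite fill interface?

T ≈ 46.7 °C

Cylindrical conduction, so R = ln(r₂/r₁)/(2πkL) per layer, in series:
R_aluminium pipe wall = ln(42.9/40)/(2π×235×1) = 4.74×10^-5 K/W
R_perlite board = ln(92.9/42.9)/(2π×0.0637×1) = 1.93 K/W
R_vermiculite fill = ln(120.9/92.9)/(2π×0.07×1) = 0.599 K/W
R_total = 2.529 K/W
Q = ΔT/R_total = 121/2.529
Q = 47.8 W/m
T_interface = T_inner − Q·ΣR(inner→interface) = 139 − 47.8×1.931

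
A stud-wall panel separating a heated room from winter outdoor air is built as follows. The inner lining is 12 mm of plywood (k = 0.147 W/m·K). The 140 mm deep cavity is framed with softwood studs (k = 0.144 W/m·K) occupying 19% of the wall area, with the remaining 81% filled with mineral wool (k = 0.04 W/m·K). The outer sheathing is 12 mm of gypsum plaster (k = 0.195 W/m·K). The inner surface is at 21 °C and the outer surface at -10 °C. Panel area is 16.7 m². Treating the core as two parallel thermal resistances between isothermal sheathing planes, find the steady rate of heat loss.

Q ≈ 208 W

Sheathing layers in series; stud and cavity paths in parallel between them.
R_inner = 0.012/(0.147×16.7) = 0.004888 K/W
R_stud  = 0.14/(0.144×0.19×16.7) = 0.3064 K/W
R_cav   = 0.14/(0.04×0.81×16.7) = 0.2587 K/W
1/R_core = 1/R_stud + 1/R_cav → R_core = 0.1403 K/W
R_outer = 0.012/(0.195×16.7) = 0.003685 K/W
R_total = 0.1489 K/W
Q = ΔT/R_total = 31/0.1489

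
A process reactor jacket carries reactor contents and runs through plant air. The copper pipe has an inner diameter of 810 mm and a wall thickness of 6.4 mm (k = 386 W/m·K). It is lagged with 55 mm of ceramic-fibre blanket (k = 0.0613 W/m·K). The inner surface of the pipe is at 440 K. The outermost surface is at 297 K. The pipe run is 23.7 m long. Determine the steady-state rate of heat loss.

Q ≈ 10400 W

Cylindrical conduction, so R = ln(r₂/r₁)/(2πkL) per layer, in series:
R_copper pipe wall = ln(411.4/405)/(2π×386×23.7) = 2.728×10^-7 K/W
R_ceramic-fibre blanket = ln(466.4/411.4)/(2π×0.0613×23.7) = 0.01375 K/W
R_total = 0.01375 K/W
Q = ΔT/R_total = 143/0.01375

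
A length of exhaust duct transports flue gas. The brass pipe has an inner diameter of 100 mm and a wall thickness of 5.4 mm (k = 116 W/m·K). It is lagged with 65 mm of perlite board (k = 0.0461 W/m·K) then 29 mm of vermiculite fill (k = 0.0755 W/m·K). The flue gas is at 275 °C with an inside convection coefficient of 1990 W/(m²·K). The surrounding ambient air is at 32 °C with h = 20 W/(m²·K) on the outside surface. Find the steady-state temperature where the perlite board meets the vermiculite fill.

Cylindrical conduction, so R = ln(r₂/r₁)/(2πkL) per layer, in series:
R_inner film = 1/(h_i·2πr₁L) = 1/(1990×2π×0.05×1) = 0.0016 K/W
R_brass pipe wall = ln(55.4/50)/(2π×116×1) = 1.407×10^-4 K/W
R_perlite board = ln(120.4/55.4)/(2π×0.0461×1) = 2.68 K/W
R_vermiculite fill = ln(149.4/120.4)/(2π×0.0755×1) = 0.4549 K/W
R_outer film = 1/(h_o·2πr_oL) = 1/(20×2π×0.1494×1) = 0.05326 K/W
R_total = 3.19 K/W
Q = ΔT/R_total = 243/3.19
Q = 76.2 W/m
T_interface = T_inner − Q·ΣR(inner→interface) = 275 − 76.2×2.682

T ≈ 70.7 °C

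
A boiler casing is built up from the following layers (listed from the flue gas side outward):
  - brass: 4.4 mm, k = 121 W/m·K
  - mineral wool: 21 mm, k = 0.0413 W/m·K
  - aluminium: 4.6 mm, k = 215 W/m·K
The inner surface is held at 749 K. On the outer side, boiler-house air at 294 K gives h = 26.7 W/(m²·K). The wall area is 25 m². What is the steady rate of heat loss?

Q ≈ 20800 W

Treating each layer as a thermal resistance in series:
R_brass = L/(kA) = 0.0044/(121×25) = 1.455×10^-6 K/W
R_mineral wool = L/(kA) = 0.021/(0.0413×25) = 0.02034 K/W
R_aluminium = L/(kA) = 0.0046/(215×25) = 8.558×10^-7 K/W
R_outer film = 1/(h_o·A) = 1/(26.7×25) = 0.001498 K/W
R_total = 0.02184 K/W
Q = ΔT / R_total = 455 / 0.02184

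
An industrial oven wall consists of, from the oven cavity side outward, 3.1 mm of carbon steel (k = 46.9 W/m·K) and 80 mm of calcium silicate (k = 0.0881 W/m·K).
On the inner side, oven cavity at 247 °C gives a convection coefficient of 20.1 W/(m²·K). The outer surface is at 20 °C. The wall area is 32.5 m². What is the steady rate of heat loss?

Q ≈ 7700 W

Using the resistance-network approach (series):
R_inner film = 1/(h_i·A) = 1/(20.1×32.5) = 0.001531 K/W
R_carbon steel = L/(kA) = 0.0031/(46.9×32.5) = 2.034×10^-6 K/W
R_calcium silicate = L/(kA) = 0.08/(0.0881×32.5) = 0.02794 K/W
R_total = 0.02947 K/W
Q = ΔT / R_total = 227 / 0.02947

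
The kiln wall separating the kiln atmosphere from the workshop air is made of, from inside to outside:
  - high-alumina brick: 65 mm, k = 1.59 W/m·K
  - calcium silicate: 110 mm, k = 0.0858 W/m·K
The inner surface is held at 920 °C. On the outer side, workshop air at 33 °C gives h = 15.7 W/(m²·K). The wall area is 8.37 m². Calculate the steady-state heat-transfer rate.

Model the wall as resistances in series:
R_high-alumina brick = L/(kA) = 0.065/(1.59×8.37) = 0.004884 K/W
R_calcium silicate = L/(kA) = 0.11/(0.0858×8.37) = 0.1532 K/W
R_outer film = 1/(h_o·A) = 1/(15.7×8.37) = 0.00761 K/W
R_total = 0.1657 K/W
Q = ΔT / R_total = 887 / 0.1657

Q ≈ 5350 W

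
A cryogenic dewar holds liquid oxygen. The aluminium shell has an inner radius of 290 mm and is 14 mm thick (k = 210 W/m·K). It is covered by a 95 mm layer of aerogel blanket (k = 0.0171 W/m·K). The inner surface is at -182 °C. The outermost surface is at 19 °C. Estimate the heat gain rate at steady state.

Spherical conduction: R = (1/r_in − 1/r_out)/(4πk) per layer; series-sum.
R_aluminium shell = (1/0.29 − 1/0.304)/(4π×210) = 6.018×10^-5 K/W
R_aerogel blanket = (1/0.304 − 1/0.399)/(4π×0.0171) = 3.645 K/W
R_total = 3.645 K/W
Q = ΔT/R_total = 201/3.645

Q ≈ 55.1 W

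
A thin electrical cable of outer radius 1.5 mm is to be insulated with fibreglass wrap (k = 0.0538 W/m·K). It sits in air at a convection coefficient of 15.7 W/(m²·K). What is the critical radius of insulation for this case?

r_cr ≈ 3.43 mm

For a cylinder r_cr = k/h = 0.0538/15.7
r_cr = 3.43 mm; since the bare radius (1.5 mm) is below r_cr, adding a thin layer of insulation will *increase* heat loss.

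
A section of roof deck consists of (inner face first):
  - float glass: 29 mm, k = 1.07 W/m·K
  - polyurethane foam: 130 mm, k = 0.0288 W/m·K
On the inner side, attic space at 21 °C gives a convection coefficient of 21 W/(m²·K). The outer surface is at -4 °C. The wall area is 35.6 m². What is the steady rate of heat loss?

Model the wall as resistances in series:
R_inner film = 1/(h_i·A) = 1/(21×35.6) = 0.001338 K/W
R_float glass = L/(kA) = 0.029/(1.07×35.6) = 7.613×10^-4 K/W
R_polyurethane foam = L/(kA) = 0.13/(0.0288×35.6) = 0.1268 K/W
R_total = 0.1289 K/W
Q = ΔT / R_total = 25 / 0.1289

Q ≈ 194 W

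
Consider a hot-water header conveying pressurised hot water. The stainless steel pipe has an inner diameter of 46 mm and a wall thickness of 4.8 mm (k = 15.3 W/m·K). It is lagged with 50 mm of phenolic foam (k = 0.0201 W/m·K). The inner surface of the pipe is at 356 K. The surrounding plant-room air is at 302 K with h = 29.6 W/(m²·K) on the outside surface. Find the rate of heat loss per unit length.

Treating each annulus and film as a series resistance:
R_stainless steel pipe wall = ln(27.8/23)/(2π×15.3×1) = 0.001972 K/W
R_phenolic foam = ln(77.8/27.8)/(2π×0.0201×1) = 8.149 K/W
R_outer film = 1/(h_o·2πr_oL) = 1/(29.6×2π×0.0778×1) = 0.06911 K/W
R_total = 8.22 K/W
Q = ΔT/R_total = 54/8.22

q′ ≈ 6.57 W/m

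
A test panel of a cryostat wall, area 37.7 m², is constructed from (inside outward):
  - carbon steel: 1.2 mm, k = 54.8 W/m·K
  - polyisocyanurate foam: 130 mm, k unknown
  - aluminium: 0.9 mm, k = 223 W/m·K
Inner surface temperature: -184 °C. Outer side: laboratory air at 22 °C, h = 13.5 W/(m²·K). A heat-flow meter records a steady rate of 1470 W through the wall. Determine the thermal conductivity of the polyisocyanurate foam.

k ≈ 0.025 W/(m·K)

Thermal resistances in series:
R_carbon steel = L/(kA) = 0.0012/(54.8×37.7) = 5.808×10^-7 K/W
R_aluminium = L/(kA) = 0.0009/(223×37.7) = 1.071×10^-7 K/W
R_outer film = 1/(h_o·A) = 1/(13.5×37.7) = 0.001965 K/W
Sum of known resistances R_other = 0.001966 K/W
Total R = ΔT/Q = 206/1470 = 0.1401 K/W
R_polyisocyanurate foam = R_total − R_other = 0.1382 K/W
k = L/(R·A) = 0.13/(0.1382×37.7)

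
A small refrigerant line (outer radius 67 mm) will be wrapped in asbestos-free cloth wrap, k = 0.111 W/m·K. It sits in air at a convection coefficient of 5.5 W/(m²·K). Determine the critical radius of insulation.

r_cr ≈ 20.2 mm

For a cylinder r_cr = k/h = 0.111/5.5
r_cr = 20.2 mm; since the bare radius (67 mm) is above r_cr, any added insulation will reduce heat loss.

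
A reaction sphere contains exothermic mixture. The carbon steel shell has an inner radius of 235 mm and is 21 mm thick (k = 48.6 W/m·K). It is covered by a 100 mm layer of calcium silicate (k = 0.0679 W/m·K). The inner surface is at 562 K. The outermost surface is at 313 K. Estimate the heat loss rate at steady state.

Q ≈ 194 W

Each spherical layer contributes R = (1/r_i − 1/r_o)/(4πk):
R_carbon steel shell = (1/0.235 − 1/0.256)/(4π×48.6) = 5.716×10^-4 K/W
R_calcium silicate = (1/0.256 − 1/0.356)/(4π×0.0679) = 1.286 K/W
R_total = 1.287 K/W
Q = ΔT/R_total = 249/1.287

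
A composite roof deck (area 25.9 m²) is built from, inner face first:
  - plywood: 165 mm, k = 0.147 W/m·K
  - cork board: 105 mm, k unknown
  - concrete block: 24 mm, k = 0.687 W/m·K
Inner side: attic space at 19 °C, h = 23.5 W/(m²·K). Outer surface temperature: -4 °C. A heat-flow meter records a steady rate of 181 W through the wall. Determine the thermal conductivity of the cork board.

Series thermal resistances:
R_inner film = 1/(h_i·A) = 1/(23.5×25.9) = 0.001643 K/W
R_plywood = L/(kA) = 0.165/(0.147×25.9) = 0.04334 K/W
R_concrete block = L/(kA) = 0.024/(0.687×25.9) = 0.001349 K/W
Sum of known resistances R_other = 0.04633 K/W
Total R = ΔT/Q = 23/181 = 0.1271 K/W
R_cork board = R_total − R_other = 0.08074 K/W
k = L/(R·A) = 0.105/(0.08074×25.9)

k ≈ 0.0502 W/(m·K)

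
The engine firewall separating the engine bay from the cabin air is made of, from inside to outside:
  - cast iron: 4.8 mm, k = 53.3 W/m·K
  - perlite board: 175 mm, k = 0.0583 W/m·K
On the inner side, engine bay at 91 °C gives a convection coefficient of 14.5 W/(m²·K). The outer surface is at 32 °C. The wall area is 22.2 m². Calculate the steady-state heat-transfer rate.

Q ≈ 427 W

Thermal resistances in series:
R_inner film = 1/(h_i·A) = 1/(14.5×22.2) = 0.003107 K/W
R_cast iron = L/(kA) = 0.0048/(53.3×22.2) = 4.057×10^-6 K/W
R_perlite board = L/(kA) = 0.175/(0.0583×22.2) = 0.1352 K/W
R_total = 0.1383 K/W
Q = ΔT / R_total = 59 / 0.1383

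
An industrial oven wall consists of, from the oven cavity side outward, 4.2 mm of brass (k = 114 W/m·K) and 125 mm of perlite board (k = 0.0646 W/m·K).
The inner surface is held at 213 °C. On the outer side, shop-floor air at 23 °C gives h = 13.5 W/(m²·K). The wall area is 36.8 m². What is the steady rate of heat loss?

Q ≈ 3480 W

Thermal resistances in series:
R_brass = L/(kA) = 0.0042/(114×36.8) = 1.001×10^-6 K/W
R_perlite board = L/(kA) = 0.125/(0.0646×36.8) = 0.05258 K/W
R_outer film = 1/(h_o·A) = 1/(13.5×36.8) = 0.002013 K/W
R_total = 0.05459 K/W
Q = ΔT / R_total = 190 / 0.05459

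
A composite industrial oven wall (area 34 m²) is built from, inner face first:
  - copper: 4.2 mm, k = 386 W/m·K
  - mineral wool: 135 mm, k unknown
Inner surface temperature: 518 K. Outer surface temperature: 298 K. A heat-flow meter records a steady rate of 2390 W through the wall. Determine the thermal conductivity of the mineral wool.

k ≈ 0.0431 W/(m·K)

Using the resistance-network approach (series):
R_copper = L/(kA) = 0.0042/(386×34) = 3.2×10^-7 K/W
Sum of known resistances R_other = 3.2×10^-7 K/W
Total R = ΔT/Q = 220/2390 = 0.09205 K/W
R_mineral wool = R_total − R_other = 0.09205 K/W
k = L/(R·A) = 0.135/(0.09205×34)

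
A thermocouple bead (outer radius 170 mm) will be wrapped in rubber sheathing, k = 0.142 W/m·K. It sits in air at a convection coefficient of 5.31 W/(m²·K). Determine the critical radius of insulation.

r_cr ≈ 53.5 mm

For a sphere r_cr = 2k/h = 2×0.142/5.31
r_cr = 53.5 mm; since the bare radius (170 mm) is above r_cr, any added insulation will reduce heat loss.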